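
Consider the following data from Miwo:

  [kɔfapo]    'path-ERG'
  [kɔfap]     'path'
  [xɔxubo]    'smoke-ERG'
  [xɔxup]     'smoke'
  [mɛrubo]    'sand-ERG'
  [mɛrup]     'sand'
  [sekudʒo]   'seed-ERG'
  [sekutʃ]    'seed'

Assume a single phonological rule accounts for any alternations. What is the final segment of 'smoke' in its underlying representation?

/b/

In [xɔxubo] and [xɔxup] the final segment of 'smoke' alternates: [b] ~ [p].
The stem 'path' ([kɔfapo], [kɔfap]) shows [p] unchanged in both environments, so [p] cannot be basic with [b] derived before the ERG suffix.
The underlying segment must be /b/; voiced obstruents become voiceless word-finally, yielding [p] there.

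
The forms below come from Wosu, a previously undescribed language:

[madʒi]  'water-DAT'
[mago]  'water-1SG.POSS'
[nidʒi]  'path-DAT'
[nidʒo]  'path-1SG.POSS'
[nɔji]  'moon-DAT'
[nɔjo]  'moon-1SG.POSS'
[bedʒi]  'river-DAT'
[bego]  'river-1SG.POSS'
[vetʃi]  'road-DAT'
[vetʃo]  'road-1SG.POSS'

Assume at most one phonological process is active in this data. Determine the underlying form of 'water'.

/mag/

The root 'water' surfaces as [madʒi] and [mago], with a stem-final [dʒ] ~ [g] alternation.
Compare 'path', with invariant [dʒ] in [nidʒi] and [nidʒo]: an analysis with underlying /dʒ/ and a rule producing [g] before the 1SG.POSS suffix would wrongly predict alternation here too.
The alternation reflects palatalization before a front vowel: /g/ becomes palato-alveolar [dʒ] before a front vowel. /g/ is underlying.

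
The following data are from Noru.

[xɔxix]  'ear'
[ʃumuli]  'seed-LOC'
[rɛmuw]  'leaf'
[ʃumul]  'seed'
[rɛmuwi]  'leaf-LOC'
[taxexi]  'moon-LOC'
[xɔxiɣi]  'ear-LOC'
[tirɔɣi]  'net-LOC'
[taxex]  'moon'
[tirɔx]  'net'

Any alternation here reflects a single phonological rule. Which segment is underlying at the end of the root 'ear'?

/ɣ/

The stem for 'ear' ends in [ɣ] in [xɔxiɣi] but [x] in [xɔxix].
Compare 'moon', with invariant [x] in [taxexi] and [taxex]: an analysis with underlying /x/ and a rule producing [ɣ] before the LOC suffix would wrongly predict alternation here too.
So /ɣ/ is underlying, and a rule of word-final obstruent devoicing — voiced obstruents become voiceless word-finally — gives [x].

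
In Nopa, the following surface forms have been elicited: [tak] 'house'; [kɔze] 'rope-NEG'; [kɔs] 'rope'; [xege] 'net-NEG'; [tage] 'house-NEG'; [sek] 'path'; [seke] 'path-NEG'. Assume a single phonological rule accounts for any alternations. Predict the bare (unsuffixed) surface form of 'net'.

[xek]

The root 'house' surfaces as [tak] and [tage], with a stem-final [k] ~ [g] alternation.
But 'path' keeps [k] in both environments ([sek], [seke]), so there is no rule changing /k/ to [g] before the NEG suffix.
The alternation reflects word-final obstruent devoicing: voiced obstruents become voiceless word-finally. /g/ is underlying.
The one attested form of 'net', [xege], shows underlying /xeg/. Applying the same rule word-finally gives [xek].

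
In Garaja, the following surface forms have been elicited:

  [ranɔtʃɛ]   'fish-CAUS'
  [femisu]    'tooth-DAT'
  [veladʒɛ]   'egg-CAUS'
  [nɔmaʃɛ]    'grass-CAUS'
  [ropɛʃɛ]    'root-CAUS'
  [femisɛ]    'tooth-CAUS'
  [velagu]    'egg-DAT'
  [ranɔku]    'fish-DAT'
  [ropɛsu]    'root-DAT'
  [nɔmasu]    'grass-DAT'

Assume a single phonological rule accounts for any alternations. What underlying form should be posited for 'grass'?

In [nɔmasu] and [nɔmaʃɛ] the final segment of 'grass' alternates: [s] ~ [ʃ].
But 'tooth' keeps [s] in both environments ([femisu], [femisɛ]), so there is no rule changing /s/ to [ʃ] before the CAUS suffix.
So /ʃ/ is underlying, and a rule of depalatalization — palato-alveolar /tʃ/, /dʒ/ and /ʃ/ become [k], [g] and [s] when no front vowel follows — gives [s].

/nɔmaʃ/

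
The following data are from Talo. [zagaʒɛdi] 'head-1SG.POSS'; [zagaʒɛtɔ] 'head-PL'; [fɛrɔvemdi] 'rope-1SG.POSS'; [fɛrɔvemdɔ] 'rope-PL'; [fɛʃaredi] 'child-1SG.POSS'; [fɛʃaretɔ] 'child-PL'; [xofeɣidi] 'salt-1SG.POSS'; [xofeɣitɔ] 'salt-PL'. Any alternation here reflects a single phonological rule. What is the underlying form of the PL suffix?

The PL suffix surfaces as [-dɔ] and [-tɔ], depending on the final segment of the stem.
The 1SG.POSS suffix, which begins with [d], is invariant after every stem; so [d] is not altered by any rule here.
So the underlying form is /-tɔ/, and voiceless stops become voiced after a nasal.

/-tɔ/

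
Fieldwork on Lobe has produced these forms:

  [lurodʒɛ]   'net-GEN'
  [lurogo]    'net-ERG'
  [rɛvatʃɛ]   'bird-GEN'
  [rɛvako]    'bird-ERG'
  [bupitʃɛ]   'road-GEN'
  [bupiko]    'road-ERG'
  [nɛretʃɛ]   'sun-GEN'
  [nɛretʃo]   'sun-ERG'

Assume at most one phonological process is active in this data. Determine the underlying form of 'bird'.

/rɛvak/

'bird' shows [tʃ] ~ [k] at the end of the stem ([rɛvatʃɛ] vs [rɛvako]).
If /tʃ/ were underlying and a rule turned it into [k] before the ERG suffix, 'sun' would also alternate; but it has [tʃ] in both [nɛretʃɛ] and [nɛretʃo].
The underlying segment must be /k/; /k/ and /g/ become palato-alveolar [tʃ] and [dʒ] before a front vowel, yielding [tʃ] there.
The underlying form of 'bird' is therefore /rɛvak/.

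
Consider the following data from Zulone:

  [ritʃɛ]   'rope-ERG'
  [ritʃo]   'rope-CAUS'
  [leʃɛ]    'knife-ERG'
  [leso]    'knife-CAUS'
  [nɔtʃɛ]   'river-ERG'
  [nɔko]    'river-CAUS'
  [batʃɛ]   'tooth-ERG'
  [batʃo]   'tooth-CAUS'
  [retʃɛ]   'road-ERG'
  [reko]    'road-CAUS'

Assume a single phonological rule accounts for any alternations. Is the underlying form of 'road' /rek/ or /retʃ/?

/rek/

The stem for 'road' ends in [tʃ] in [retʃɛ] but [k] in [reko].
But 'tooth' keeps [tʃ] in both environments ([batʃɛ], [batʃo]), so there is no rule changing /tʃ/ to [k] before the CAUS suffix.
The underlying segment must be /k/; /k/ and /s/ become palato-alveolar [tʃ] and [ʃ] before a front vowel, yielding [tʃ] there.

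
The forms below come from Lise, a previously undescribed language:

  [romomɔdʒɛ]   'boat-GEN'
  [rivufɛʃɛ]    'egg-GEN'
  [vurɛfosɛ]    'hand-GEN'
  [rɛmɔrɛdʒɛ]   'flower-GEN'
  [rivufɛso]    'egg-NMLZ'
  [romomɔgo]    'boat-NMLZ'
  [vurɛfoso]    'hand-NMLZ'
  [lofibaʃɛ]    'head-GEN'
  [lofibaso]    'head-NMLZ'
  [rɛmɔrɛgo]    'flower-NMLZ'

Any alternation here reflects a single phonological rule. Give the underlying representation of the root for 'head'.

/lofibaʃ/

The root 'head' surfaces as [lofibaso] and [lofibaʃɛ], with a stem-final [s] ~ [ʃ] alternation.
The stem 'hand' ([vurɛfoso], [vurɛfosɛ]) shows [s] unchanged in both environments, so [s] cannot be basic with [ʃ] derived before the GEN suffix.
So /ʃ/ is underlying, and a rule of depalatalization — palato-alveolar /dʒ/ and /ʃ/ become [g] and [s] when no front vowel follows — gives [s].
The underlying form of 'head' is therefore /lofibaʃ/.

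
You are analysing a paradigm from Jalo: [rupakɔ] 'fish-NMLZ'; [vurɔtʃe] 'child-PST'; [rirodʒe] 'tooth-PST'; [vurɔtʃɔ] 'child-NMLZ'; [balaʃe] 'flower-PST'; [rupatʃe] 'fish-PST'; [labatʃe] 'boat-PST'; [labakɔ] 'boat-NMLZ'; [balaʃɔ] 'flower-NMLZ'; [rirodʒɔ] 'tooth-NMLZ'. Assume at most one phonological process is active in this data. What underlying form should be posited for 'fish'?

The root 'fish' surfaces as [rupatʃe] and [rupakɔ], with a stem-final [tʃ] ~ [k] alternation.
The stem 'child' ([vurɔtʃe], [vurɔtʃɔ]) shows [tʃ] unchanged in both environments, so [tʃ] cannot be basic with [k] derived before the NMLZ suffix.
The alternation reflects palatalization before a front vowel: /k/ becomes palato-alveolar [tʃ] before a front vowel. /k/ is underlying.
Hence 'fish' is /rupak/ underlyingly.

/rupak/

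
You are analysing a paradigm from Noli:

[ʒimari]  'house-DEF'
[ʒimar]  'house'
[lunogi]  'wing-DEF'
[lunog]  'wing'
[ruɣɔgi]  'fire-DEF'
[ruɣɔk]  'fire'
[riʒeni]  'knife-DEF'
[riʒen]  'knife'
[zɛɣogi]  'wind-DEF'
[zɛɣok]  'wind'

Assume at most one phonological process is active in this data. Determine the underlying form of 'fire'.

/ruɣɔk/

'fire' shows [g] ~ [k] at the end of the stem ([ruɣɔgi] vs [ruɣɔk]).
The stem 'wing' ([lunogi], [lunog]) shows [g] unchanged in both environments, so [g] cannot be basic with [k] derived in isolation.
So /k/ is underlying, and a rule of intervocalic voicing — voiceless stops become voiced between vowels — gives [g].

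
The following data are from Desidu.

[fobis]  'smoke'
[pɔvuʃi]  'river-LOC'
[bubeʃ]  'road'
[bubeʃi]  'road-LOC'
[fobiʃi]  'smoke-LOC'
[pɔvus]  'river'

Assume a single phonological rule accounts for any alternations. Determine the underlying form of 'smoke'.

/fobis/

'smoke' shows [ʃ] ~ [s] at the end of the stem ([fobiʃi] vs [fobis]).
But 'road' keeps [ʃ] in both environments ([bubeʃi], [bubeʃ]), so there is no rule changing /ʃ/ to [s] in isolation.
The underlying segment must be /s/; /s/ becomes palato-alveolar [ʃ] before a front vowel, yielding [ʃ] there.
The underlying form of 'smoke' is therefore /fobis/.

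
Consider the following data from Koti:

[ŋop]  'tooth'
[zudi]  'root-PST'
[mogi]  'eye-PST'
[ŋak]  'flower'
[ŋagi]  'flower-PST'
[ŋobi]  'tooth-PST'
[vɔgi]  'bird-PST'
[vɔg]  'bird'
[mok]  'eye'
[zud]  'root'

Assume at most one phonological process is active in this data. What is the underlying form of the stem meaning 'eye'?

/mok/

In [mogi] and [mok] the final segment of 'eye' alternates: [g] ~ [k].
If /g/ were underlying and a rule turned it into [k] in isolation, 'bird' would also alternate; but it has [g] in both [vɔgi] and [vɔg].
The underlying segment must be /k/; voiceless stops become voiced between vowels, yielding [g] there.
So 'eye' = /mok/.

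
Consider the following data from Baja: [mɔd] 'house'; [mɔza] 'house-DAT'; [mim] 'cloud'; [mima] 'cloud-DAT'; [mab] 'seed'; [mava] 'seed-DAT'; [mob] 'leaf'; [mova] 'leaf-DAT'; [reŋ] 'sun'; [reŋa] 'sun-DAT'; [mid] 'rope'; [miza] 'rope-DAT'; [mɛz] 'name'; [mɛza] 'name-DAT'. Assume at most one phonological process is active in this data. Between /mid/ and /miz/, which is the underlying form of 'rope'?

/mid/

The stem for 'rope' ends in [d] in [mid] but [z] in [miza].
If /z/ were underlying and a rule turned it into [d] in isolation, 'name' would also alternate; but it has [z] in both [mɛz] and [mɛza].
The alternation reflects intervocalic spirantization: voiced stops become fricatives between vowels. /d/ is underlying.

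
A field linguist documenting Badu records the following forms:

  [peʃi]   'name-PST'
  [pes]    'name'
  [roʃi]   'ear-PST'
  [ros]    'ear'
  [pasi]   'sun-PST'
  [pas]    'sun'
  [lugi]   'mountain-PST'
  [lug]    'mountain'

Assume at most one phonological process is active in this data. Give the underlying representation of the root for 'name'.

The stem for 'name' ends in [ʃ] in [peʃi] but [s] in [pes].
But 'sun' keeps [s] in both environments ([pasi], [pas]), so there is no rule changing /s/ to [ʃ] before the PST suffix.
So /ʃ/ is underlying, and a rule of depalatalization — palato-alveolar /ʃ/ becomes [s] when no front vowel follows — gives [s].
Hence 'name' is /peʃ/ underlyingly.

/peʃ/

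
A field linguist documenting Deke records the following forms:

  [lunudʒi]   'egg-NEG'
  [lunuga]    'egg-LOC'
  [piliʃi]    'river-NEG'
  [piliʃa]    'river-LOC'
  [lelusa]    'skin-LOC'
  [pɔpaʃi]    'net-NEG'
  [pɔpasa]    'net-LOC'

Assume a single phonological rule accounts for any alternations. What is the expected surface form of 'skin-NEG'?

[leluʃi]

In [pɔpaʃi] and [pɔpasa] the final segment of 'net' alternates: [ʃ] ~ [s].
Compare 'river', with invariant [ʃ] in [piliʃi] and [piliʃa]: an analysis with underlying /ʃ/ and a rule producing [s] before the LOC suffix would wrongly predict alternation here too.
The alternation reflects palatalization before a front vowel: /g/ and /s/ become palato-alveolar [dʒ] and [ʃ] before a front vowel. /s/ is underlying.
From [lelusa] the stem 'skin' is /lelus/; before a front vowel this yields [leluʃi].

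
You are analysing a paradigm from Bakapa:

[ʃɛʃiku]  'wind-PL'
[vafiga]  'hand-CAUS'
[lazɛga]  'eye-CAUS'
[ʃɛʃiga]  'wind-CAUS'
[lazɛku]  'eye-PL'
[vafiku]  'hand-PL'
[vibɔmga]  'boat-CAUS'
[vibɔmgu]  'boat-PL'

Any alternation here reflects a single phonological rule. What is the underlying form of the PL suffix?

The PL morpheme has two allomorphs, [-gu] and [-ku].
By contrast the CAUS suffix keeps its initial [g] throughout — that segment must be underlying.
So the underlying form is /-ku/, and voiceless stops become voiced after a nasal.

/-ku/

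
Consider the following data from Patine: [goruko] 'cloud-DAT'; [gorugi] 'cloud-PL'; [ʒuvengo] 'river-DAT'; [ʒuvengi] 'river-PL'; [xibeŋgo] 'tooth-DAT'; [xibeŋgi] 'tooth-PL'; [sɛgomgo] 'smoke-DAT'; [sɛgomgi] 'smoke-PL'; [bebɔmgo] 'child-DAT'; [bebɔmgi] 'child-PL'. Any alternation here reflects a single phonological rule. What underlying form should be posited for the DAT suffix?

/-ko/

The DAT suffix surfaces as [-go] and [-ko], depending on the final segment of the stem.
By contrast the PL suffix keeps its initial [g] throughout — that segment must be underlying.
So the underlying form is /-ko/, and voiceless stops become voiced after a nasal.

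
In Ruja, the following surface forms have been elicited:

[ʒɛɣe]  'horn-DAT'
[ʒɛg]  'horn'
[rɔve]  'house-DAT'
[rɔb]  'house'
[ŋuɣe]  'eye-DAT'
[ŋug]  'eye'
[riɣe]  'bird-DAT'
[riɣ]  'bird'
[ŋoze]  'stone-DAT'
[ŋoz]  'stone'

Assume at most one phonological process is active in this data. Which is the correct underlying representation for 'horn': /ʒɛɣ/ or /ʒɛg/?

The stem for 'horn' ends in [ɣ] in [ʒɛɣe] but [g] in [ʒɛg].
Compare 'bird', with invariant [ɣ] in [riɣe] and [riɣ]: an analysis with underlying /ɣ/ and a rule producing [g] in isolation would wrongly predict alternation here too.
The alternation reflects intervocalic spirantization: voiced stops become fricatives between vowels. /g/ is underlying.

/ʒɛg/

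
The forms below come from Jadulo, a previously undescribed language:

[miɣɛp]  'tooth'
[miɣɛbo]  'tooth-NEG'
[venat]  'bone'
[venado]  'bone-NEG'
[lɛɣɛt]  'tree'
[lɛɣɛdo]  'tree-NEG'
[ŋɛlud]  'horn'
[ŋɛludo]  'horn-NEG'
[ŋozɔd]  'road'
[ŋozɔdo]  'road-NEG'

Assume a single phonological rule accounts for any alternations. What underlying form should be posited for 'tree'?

The root 'tree' surfaces as [lɛɣɛt] and [lɛɣɛdo], with a stem-final [t] ~ [d] alternation.
But 'road' keeps [d] in both environments ([ŋozɔd], [ŋozɔdo]), so there is no rule changing /d/ to [t] in isolation.
The underlying segment must be /t/; voiceless stops become voiced between vowels, yielding [d] there.

/lɛɣɛt/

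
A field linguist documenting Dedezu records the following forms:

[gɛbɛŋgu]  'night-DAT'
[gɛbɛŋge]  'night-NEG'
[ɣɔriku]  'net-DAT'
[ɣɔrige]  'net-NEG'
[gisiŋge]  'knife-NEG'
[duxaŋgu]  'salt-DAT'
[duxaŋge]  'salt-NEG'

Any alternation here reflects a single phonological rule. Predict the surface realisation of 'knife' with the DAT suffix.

The DAT morpheme has two allomorphs, [-gu] and [-ku].
The NEG suffix, which begins with [g], is invariant after every stem; so [g] is not altered by any rule here.
So the underlying form is /-ku/, and voiceless stops become voiced after a nasal.
After 'knife', which ends in a nasal, the suffix surfaces as [-gu], giving [gisiŋgu].

[gisiŋgu]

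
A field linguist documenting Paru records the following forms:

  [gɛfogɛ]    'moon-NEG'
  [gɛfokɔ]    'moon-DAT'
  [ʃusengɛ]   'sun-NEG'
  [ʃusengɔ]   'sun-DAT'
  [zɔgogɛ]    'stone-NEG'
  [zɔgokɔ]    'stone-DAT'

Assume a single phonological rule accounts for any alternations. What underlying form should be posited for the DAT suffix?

The DAT suffix surfaces as [-gɔ] and [-kɔ], depending on the final segment of the stem.
The NEG suffix, which begins with [g], is invariant after every stem; so [g] is not altered by any rule here.
So the underlying form is /-kɔ/, and voiceless stops become voiced after a nasal.

/-kɔ/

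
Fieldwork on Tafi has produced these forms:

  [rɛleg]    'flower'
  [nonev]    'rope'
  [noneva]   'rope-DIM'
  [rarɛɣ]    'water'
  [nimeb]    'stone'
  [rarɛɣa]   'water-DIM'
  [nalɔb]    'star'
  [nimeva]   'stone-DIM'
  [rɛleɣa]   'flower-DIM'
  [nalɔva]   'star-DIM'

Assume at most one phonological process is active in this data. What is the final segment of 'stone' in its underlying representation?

In [nimeb] and [nimeva] the final segment of 'stone' alternates: [b] ~ [v].
Compare 'rope', with invariant [v] in [nonev] and [noneva]: an analysis with underlying /v/ and a rule producing [b] in isolation would wrongly predict alternation here too.
So /b/ is underlying, and a rule of intervocalic spirantization — voiced stops become fricatives between vowels — gives [v].

/b/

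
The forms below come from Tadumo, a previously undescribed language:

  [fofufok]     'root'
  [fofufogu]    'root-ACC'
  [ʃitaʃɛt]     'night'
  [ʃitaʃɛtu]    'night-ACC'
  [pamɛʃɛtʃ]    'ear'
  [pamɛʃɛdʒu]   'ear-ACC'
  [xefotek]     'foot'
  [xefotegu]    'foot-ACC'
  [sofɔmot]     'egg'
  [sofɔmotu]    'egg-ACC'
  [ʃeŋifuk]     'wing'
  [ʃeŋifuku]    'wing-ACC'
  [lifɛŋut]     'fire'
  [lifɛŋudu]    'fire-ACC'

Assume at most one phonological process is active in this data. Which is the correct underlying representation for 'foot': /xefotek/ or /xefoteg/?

'foot' shows [k] ~ [g] at the end of the stem ([xefotek] vs [xefotegu]).
Compare 'wing', with invariant [k] in [ʃeŋifuk] and [ʃeŋifuku]: an analysis with underlying /k/ and a rule producing [g] before the ACC suffix would wrongly predict alternation here too.
Therefore /g/ is basic and [k] is derived by word-final obstruent devoicing (voiced obstruents become voiceless word-finally).

/xefoteg/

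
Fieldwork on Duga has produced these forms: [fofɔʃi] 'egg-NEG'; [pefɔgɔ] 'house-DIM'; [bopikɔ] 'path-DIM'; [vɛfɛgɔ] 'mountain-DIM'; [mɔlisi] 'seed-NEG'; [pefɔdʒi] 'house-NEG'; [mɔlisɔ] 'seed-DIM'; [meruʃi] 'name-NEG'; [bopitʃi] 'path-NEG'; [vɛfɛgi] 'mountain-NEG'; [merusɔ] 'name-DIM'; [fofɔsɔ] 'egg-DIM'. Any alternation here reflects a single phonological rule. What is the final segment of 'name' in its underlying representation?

The root 'name' surfaces as [meruʃi] and [merusɔ], with a stem-final [ʃ] ~ [s] alternation.
If /s/ were underlying and a rule turned it into [ʃ] before the NEG suffix, 'seed' would also alternate; but it has [s] in both [mɔlisi] and [mɔlisɔ].
The underlying segment must be /ʃ/; palato-alveolar /tʃ/, /dʒ/ and /ʃ/ become [k], [g] and [s] when no front vowel follows, yielding [s] there.

/ʃ/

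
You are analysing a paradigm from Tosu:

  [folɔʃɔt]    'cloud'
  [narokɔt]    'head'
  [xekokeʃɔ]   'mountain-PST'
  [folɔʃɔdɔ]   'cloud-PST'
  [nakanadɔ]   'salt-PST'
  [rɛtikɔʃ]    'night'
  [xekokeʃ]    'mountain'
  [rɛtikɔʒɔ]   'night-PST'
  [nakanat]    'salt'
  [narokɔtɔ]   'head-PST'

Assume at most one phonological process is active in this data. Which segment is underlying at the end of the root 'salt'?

/d/

The root 'salt' surfaces as [nakanadɔ] and [nakanat], with a stem-final [d] ~ [t] alternation.
Compare 'head', with invariant [t] in [narokɔtɔ] and [narokɔt]: an analysis with underlying /t/ and a rule producing [d] before the PST suffix would wrongly predict alternation here too.
The alternation reflects word-final obstruent devoicing: voiced obstruents become voiceless word-finally. /d/ is underlying.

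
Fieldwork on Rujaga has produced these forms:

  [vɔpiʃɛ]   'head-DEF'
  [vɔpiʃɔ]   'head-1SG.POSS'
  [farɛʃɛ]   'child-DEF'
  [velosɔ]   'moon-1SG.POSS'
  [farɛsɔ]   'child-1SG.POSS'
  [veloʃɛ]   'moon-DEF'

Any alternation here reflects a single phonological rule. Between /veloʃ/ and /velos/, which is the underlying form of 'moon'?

In [veloʃɛ] and [velosɔ] the final segment of 'moon' alternates: [ʃ] ~ [s].
But 'head' keeps [ʃ] in both environments ([vɔpiʃɛ], [vɔpiʃɔ]), so there is no rule changing /ʃ/ to [s] before the 1SG.POSS suffix.
Therefore /s/ is basic and [ʃ] is derived by palatalization before a front vowel (/s/ becomes palato-alveolar [ʃ] before a front vowel).

/velos/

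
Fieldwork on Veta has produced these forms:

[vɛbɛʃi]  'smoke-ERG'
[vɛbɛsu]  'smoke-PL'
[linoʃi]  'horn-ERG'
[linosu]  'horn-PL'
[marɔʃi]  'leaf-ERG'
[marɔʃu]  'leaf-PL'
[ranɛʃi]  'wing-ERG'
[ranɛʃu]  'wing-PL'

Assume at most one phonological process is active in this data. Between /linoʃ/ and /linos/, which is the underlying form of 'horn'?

The root 'horn' surfaces as [linoʃi] and [linosu], with a stem-final [ʃ] ~ [s] alternation.
If /ʃ/ were underlying and a rule turned it into [s] before the PL suffix, 'leaf' would also alternate; but it has [ʃ] in both [marɔʃi] and [marɔʃu].
The alternation reflects palatalization before a front vowel: /s/ becomes palato-alveolar [ʃ] before a front vowel. /s/ is underlying.

/linos/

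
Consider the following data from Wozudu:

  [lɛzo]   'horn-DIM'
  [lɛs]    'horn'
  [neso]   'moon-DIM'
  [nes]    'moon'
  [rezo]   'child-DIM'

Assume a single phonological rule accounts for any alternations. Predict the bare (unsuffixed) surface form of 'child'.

'horn' shows [z] ~ [s] at the end of the stem ([lɛzo] vs [lɛs]).
If /s/ were underlying and a rule turned it into [z] before the DIM suffix, 'moon' would also alternate; but it has [s] in both [neso] and [nes].
Therefore /z/ is basic and [s] is derived by word-final obstruent devoicing (voiced obstruents become voiceless word-finally).
The one attested form of 'child', [rezo], shows underlying /rez/. Applying the same rule word-finally gives [res].

[res]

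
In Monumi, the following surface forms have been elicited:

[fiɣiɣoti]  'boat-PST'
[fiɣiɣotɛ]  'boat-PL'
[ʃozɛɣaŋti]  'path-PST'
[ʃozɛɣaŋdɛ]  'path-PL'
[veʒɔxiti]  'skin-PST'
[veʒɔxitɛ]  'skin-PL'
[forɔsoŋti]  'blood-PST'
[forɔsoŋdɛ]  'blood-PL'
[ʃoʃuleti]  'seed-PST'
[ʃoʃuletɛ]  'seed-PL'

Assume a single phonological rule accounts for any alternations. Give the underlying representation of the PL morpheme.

/-dɛ/

The PL morpheme has two allomorphs, [-dɛ] and [-tɛ].
The PST suffix, which begins with [t], is invariant after every stem; so [t] is not altered by any rule here.
The PL suffix is therefore /-dɛ/ underlyingly, with post-vocalic devoicing: voiced stops become voiceless after a vowel.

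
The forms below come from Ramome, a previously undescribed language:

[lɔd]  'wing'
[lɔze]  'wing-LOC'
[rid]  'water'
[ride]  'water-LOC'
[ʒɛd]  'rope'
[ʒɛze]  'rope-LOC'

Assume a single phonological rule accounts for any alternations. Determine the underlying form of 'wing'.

/lɔz/

The stem for 'wing' ends in [d] in [lɔd] but [z] in [lɔze].
But 'water' keeps [d] in both environments ([rid], [ride]), so there is no rule changing /d/ to [z] before the LOC suffix.
Therefore /z/ is basic and [d] is derived by word-final hardening (voiced fricatives become stops word-finally).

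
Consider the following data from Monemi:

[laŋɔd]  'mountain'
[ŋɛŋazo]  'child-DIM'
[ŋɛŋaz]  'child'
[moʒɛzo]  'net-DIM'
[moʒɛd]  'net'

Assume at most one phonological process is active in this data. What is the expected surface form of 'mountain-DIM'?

[laŋɔzo]

The stem for 'net' ends in [z] in [moʒɛzo] but [d] in [moʒɛd].
Compare 'child', with invariant [z] in [ŋɛŋazo] and [ŋɛŋaz]: an analysis with underlying /z/ and a rule producing [d] in isolation would wrongly predict alternation here too.
The alternation reflects intervocalic spirantization: voiced stops become fricatives between vowels. /d/ is underlying.
From [laŋɔd] the stem 'mountain' is /laŋɔd/; between vowels this yields [laŋɔzo].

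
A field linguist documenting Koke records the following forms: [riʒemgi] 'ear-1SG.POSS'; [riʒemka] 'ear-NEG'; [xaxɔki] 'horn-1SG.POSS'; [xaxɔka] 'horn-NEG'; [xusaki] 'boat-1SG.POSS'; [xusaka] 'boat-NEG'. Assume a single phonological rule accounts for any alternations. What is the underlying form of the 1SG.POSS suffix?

The 1SG.POSS suffix surfaces as [-gi] and [-ki], depending on the final segment of the stem.
By contrast the NEG suffix keeps its initial [k] throughout — that segment must be underlying.
The 1SG.POSS suffix is therefore /-gi/ underlyingly, with post-vocalic devoicing: voiced stops become voiceless after a vowel.

/-gi/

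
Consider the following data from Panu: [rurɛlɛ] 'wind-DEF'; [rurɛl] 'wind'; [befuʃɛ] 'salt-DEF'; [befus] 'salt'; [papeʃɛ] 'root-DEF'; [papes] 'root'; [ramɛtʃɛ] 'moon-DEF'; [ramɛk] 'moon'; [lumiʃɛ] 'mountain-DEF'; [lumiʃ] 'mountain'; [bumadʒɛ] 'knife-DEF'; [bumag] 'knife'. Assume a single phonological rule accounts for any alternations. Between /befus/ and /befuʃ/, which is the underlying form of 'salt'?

/befus/

'salt' shows [ʃ] ~ [s] at the end of the stem ([befuʃɛ] vs [befus]).
Compare 'mountain', with invariant [ʃ] in [lumiʃɛ] and [lumiʃ]: an analysis with underlying /ʃ/ and a rule producing [s] in isolation would wrongly predict alternation here too.
The underlying segment must be /s/; /k/, /g/ and /s/ become palato-alveolar [tʃ], [dʒ] and [ʃ] before a front vowel, yielding [ʃ] there.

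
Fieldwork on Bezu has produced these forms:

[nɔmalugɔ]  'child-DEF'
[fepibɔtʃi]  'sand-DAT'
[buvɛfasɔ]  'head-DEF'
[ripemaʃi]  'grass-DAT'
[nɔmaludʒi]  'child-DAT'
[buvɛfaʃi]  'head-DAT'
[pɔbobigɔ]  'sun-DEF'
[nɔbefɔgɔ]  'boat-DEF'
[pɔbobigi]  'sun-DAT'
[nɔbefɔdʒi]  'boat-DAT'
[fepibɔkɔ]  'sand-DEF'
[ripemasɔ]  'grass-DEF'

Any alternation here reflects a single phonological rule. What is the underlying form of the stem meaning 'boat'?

/nɔbefɔdʒ/

'boat' shows [dʒ] ~ [g] at the end of the stem ([nɔbefɔdʒi] vs [nɔbefɔgɔ]).
If /g/ were underlying and a rule turned it into [dʒ] before the DAT suffix, 'sun' would also alternate; but it has [g] in both [pɔbobigi] and [pɔbobigɔ].
The underlying segment must be /dʒ/; palato-alveolar /tʃ/, /dʒ/ and /ʃ/ become [k], [g] and [s] when no front vowel follows, yielding [g] there.
The underlying form of 'boat' is therefore /nɔbefɔdʒ/.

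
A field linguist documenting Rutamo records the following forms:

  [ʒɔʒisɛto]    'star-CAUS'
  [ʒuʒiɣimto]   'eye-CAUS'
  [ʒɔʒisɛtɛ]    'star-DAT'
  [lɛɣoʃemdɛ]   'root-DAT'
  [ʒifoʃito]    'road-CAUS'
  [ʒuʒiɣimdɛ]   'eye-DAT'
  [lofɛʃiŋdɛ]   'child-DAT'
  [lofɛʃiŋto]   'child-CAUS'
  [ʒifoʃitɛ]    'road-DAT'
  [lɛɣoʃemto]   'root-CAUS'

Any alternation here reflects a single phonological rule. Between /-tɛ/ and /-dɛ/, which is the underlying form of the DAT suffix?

The DAT morpheme has two allomorphs, [-dɛ] and [-tɛ].
By contrast the CAUS suffix keeps its initial [t] throughout — that segment must be underlying.
So the underlying form is /-dɛ/, and voiced stops become voiceless after a vowel.

/-dɛ/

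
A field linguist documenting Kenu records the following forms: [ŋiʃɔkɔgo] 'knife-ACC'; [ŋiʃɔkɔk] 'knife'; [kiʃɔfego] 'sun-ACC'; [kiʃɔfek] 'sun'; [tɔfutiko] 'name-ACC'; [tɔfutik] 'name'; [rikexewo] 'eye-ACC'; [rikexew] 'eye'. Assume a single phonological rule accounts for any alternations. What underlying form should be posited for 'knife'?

In [ŋiʃɔkɔgo] and [ŋiʃɔkɔk] the final segment of 'knife' alternates: [g] ~ [k].
The stem 'name' ([tɔfutiko], [tɔfutik]) shows [k] unchanged in both environments, so [k] cannot be basic with [g] derived before the ACC suffix.
Therefore /g/ is basic and [k] is derived by word-final obstruent devoicing (voiced obstruents become voiceless word-finally).
Hence 'knife' is /ŋiʃɔkɔg/ underlyingly.

/ŋiʃɔkɔg/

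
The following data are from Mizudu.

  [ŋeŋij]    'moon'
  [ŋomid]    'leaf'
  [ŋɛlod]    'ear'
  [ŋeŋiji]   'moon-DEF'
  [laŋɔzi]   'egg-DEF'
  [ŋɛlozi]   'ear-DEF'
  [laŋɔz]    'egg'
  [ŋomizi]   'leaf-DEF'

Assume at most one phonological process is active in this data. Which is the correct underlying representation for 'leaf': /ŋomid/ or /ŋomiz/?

'leaf' shows [z] ~ [d] at the end of the stem ([ŋomizi] vs [ŋomid]).
The stem 'egg' ([laŋɔzi], [laŋɔz]) shows [z] unchanged in both environments, so [z] cannot be basic with [d] derived in isolation.
The alternation reflects intervocalic spirantization: voiced stops become fricatives between vowels. /d/ is underlying.

/ŋomid/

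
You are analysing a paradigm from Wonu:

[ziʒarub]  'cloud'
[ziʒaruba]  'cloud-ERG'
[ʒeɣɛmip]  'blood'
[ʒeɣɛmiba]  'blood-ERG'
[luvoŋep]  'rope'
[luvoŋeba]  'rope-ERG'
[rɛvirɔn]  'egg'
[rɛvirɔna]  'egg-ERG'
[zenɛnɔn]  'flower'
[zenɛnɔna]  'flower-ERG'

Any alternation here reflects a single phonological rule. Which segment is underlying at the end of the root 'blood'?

In [ʒeɣɛmip] and [ʒeɣɛmiba] the final segment of 'blood' alternates: [p] ~ [b].
The stem 'cloud' ([ziʒarub], [ziʒaruba]) shows [b] unchanged in both environments, so [b] cannot be basic with [p] derived in isolation.
Therefore /p/ is basic and [b] is derived by intervocalic voicing (voiceless stops become voiced between vowels).

/p/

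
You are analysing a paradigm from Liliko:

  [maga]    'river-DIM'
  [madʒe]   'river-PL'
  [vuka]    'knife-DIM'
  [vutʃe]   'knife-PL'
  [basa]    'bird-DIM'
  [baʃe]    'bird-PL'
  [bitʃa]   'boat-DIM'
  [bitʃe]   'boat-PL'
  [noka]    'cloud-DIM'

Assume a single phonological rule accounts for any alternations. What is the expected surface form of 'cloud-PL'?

'knife' shows [k] ~ [tʃ] at the end of the stem ([vuka] vs [vutʃe]).
Compare 'boat', with invariant [tʃ] in [bitʃa] and [bitʃe]: an analysis with underlying /tʃ/ and a rule producing [k] before the DIM suffix would wrongly predict alternation here too.
So /k/ is underlying, and a rule of palatalization before a front vowel — /k/, /g/ and /s/ become palato-alveolar [tʃ], [dʒ] and [ʃ] before a front vowel — gives [tʃ].
The one attested form of 'cloud', [noka], shows underlying /nok/. Applying the same rule before a front vowel gives [notʃe].

[notʃe]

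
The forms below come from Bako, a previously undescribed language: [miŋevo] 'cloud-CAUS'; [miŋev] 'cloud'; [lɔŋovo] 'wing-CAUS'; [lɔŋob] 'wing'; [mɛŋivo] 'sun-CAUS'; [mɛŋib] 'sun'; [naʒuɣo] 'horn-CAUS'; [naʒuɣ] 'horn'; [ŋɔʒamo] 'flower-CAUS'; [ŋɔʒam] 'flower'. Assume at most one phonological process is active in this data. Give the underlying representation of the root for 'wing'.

The stem for 'wing' ends in [v] in [lɔŋovo] but [b] in [lɔŋob].
But 'cloud' keeps [v] in both environments ([miŋevo], [miŋev]), so there is no rule changing /v/ to [b] in isolation.
The alternation reflects intervocalic spirantization: voiced stops become fricatives between vowels. /b/ is underlying.
The underlying form of 'wing' is therefore /lɔŋob/.

/lɔŋob/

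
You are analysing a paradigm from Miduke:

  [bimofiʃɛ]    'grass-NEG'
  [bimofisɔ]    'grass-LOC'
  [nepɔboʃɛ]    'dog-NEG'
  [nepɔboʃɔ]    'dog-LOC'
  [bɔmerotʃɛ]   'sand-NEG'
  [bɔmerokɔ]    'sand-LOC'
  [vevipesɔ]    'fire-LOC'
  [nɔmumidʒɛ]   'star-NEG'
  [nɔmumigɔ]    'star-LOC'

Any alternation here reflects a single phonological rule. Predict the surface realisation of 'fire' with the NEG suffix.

[vevipeʃɛ]

'grass' shows [ʃ] ~ [s] at the end of the stem ([bimofiʃɛ] vs [bimofisɔ]).
The stem 'dog' ([nepɔboʃɛ], [nepɔboʃɔ]) shows [ʃ] unchanged in both environments, so [ʃ] cannot be basic with [s] derived before the LOC suffix.
So /s/ is underlying, and a rule of palatalization before a front vowel — /k/, /g/ and /s/ become palato-alveolar [tʃ], [dʒ] and [ʃ] before a front vowel — gives [ʃ].
The one attested form of 'fire', [vevipesɔ], shows underlying /vevipes/. Applying the same rule before a front vowel gives [vevipeʃɛ].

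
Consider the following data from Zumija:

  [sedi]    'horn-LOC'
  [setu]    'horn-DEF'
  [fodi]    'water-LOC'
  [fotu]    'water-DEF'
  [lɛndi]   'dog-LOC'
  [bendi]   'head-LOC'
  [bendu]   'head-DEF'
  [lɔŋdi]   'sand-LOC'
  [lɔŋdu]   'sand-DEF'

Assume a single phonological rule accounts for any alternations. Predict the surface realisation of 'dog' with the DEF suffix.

The DEF suffix surfaces as [-du] and [-tu], depending on the final segment of the stem.
By contrast the LOC suffix keeps its initial [d] throughout — that segment must be underlying.
So the underlying form is /-tu/, and voiceless stops become voiced after a nasal.
After 'dog', which ends in a nasal, the suffix surfaces as [-du], giving [lɛndu].

[lɛndu]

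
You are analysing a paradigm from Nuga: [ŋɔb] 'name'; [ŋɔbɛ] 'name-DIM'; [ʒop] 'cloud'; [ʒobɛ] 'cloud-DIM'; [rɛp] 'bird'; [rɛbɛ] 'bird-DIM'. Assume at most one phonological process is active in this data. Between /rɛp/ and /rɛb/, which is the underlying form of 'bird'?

/rɛp/

The stem for 'bird' ends in [p] in [rɛp] but [b] in [rɛbɛ].
If /b/ were underlying and a rule turned it into [p] in isolation, 'name' would also alternate; but it has [b] in both [ŋɔb] and [ŋɔbɛ].
The alternation reflects intervocalic voicing: voiceless stops become voiced between vowels. /p/ is underlying.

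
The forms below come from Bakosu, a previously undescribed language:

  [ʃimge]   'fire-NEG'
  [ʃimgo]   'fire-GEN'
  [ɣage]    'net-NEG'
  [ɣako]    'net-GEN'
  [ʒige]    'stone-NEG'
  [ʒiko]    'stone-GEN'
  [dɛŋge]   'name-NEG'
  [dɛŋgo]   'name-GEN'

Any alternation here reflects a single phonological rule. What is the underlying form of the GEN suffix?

The GEN morpheme has two allomorphs, [-go] and [-ko].
The NEG suffix, which begins with [g], is invariant after every stem; so [g] is not altered by any rule here.
So the underlying form is /-ko/, and voiceless stops become voiced after a nasal.

/-ko/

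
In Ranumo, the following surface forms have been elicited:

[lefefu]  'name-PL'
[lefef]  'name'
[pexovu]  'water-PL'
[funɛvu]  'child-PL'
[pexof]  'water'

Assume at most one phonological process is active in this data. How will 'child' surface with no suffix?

[funɛf]

'water' shows [v] ~ [f] at the end of the stem ([pexovu] vs [pexof]).
Compare 'name', with invariant [f] in [lefefu] and [lefef]: an analysis with underlying /f/ and a rule producing [v] before the PL suffix would wrongly predict alternation here too.
Therefore /v/ is basic and [f] is derived by word-final obstruent devoicing (voiced obstruents become voiceless word-finally).
The one attested form of 'child', [funɛvu], shows underlying /funɛv/. Applying the same rule word-finally gives [funɛf].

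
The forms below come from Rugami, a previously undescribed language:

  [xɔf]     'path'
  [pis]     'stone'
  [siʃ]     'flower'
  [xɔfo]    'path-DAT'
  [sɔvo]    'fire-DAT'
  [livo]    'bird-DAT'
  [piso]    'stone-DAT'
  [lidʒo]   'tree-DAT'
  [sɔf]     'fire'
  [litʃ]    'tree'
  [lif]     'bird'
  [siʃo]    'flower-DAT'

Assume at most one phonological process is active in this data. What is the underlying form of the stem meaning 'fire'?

'fire' shows [v] ~ [f] at the end of the stem ([sɔvo] vs [sɔf]).
If /f/ were underlying and a rule turned it into [v] before the DAT suffix, 'path' would also alternate; but it has [f] in both [xɔfo] and [xɔf].
So /v/ is underlying, and a rule of word-final obstruent devoicing — voiced obstruents become voiceless word-finally — gives [f].
Hence 'fire' is /sɔv/ underlyingly.

/sɔv/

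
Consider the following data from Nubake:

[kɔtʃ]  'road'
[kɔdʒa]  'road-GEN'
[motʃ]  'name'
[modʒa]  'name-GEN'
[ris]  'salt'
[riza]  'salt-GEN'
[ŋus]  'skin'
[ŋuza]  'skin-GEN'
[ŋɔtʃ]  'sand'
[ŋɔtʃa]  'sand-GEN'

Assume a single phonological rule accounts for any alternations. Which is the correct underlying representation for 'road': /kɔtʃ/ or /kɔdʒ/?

/kɔdʒ/

'road' shows [tʃ] ~ [dʒ] at the end of the stem ([kɔtʃ] vs [kɔdʒa]).
If /tʃ/ were underlying and a rule turned it into [dʒ] before the GEN suffix, 'sand' would also alternate; but it has [tʃ] in both [ŋɔtʃ] and [ŋɔtʃa].
The underlying segment must be /dʒ/; voiced obstruents become voiceless word-finally, yielding [tʃ] there.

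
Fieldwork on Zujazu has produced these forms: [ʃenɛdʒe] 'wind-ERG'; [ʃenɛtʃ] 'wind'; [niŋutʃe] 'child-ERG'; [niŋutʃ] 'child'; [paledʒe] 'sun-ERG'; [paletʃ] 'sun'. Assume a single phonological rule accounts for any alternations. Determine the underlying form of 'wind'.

In [ʃenɛdʒe] and [ʃenɛtʃ] the final segment of 'wind' alternates: [dʒ] ~ [tʃ].
But 'child' keeps [tʃ] in both environments ([niŋutʃe], [niŋutʃ]), so there is no rule changing /tʃ/ to [dʒ] before the ERG suffix.
The alternation reflects word-final obstruent devoicing: voiced obstruents become voiceless word-finally. /dʒ/ is underlying.
Hence 'wind' is /ʃenɛdʒ/ underlyingly.

/ʃenɛdʒ/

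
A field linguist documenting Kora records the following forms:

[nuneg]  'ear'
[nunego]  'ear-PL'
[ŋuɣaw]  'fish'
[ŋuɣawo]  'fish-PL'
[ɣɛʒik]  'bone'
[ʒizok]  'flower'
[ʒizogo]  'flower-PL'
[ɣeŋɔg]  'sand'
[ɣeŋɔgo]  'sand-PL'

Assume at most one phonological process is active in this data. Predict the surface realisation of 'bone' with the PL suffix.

[ɣɛʒigo]

'flower' shows [k] ~ [g] at the end of the stem ([ʒizok] vs [ʒizogo]).
Compare 'sand', with invariant [g] in [ɣeŋɔg] and [ɣeŋɔgo]: an analysis with underlying /g/ and a rule producing [k] in isolation would wrongly predict alternation here too.
The underlying segment must be /k/; voiceless stops become voiced between vowels, yielding [g] there.
From [ɣɛʒik] the stem 'bone' is /ɣɛʒik/; between vowels this yields [ɣɛʒigo].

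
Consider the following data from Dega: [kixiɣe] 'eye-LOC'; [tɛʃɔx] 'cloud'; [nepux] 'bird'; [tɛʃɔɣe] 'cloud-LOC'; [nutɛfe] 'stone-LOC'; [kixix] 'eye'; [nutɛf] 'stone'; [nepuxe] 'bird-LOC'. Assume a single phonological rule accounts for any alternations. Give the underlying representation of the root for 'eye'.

/kixiɣ/

'eye' shows [x] ~ [ɣ] at the end of the stem ([kixix] vs [kixiɣe]).
But 'bird' keeps [x] in both environments ([nepux], [nepuxe]), so there is no rule changing /x/ to [ɣ] before the LOC suffix.
The underlying segment must be /ɣ/; voiced obstruents become voiceless word-finally, yielding [x] there.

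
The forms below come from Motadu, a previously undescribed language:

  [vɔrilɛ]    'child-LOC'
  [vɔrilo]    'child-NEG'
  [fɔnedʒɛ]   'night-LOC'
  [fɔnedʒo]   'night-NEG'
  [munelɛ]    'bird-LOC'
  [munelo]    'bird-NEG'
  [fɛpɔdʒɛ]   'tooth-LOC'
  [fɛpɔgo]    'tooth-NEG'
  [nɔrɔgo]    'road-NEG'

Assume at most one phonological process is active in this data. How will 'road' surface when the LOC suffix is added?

In [fɛpɔdʒɛ] and [fɛpɔgo] the final segment of 'tooth' alternates: [dʒ] ~ [g].
But 'night' keeps [dʒ] in both environments ([fɔnedʒɛ], [fɔnedʒo]), so there is no rule changing /dʒ/ to [g] before the NEG suffix.
The underlying segment must be /g/; /g/ becomes palato-alveolar [dʒ] before a front vowel, yielding [dʒ] there.
The one attested form of 'road', [nɔrɔgo], shows underlying /nɔrɔg/. Applying the same rule before a front vowel gives [nɔrɔdʒɛ].

[nɔrɔdʒɛ]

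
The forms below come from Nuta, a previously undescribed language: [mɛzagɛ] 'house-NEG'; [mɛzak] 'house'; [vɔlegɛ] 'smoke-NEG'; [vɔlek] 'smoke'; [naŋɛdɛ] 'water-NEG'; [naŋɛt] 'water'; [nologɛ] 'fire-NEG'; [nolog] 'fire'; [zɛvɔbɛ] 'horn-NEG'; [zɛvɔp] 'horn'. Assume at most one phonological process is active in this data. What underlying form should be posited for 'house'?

/mɛzak/

In [mɛzagɛ] and [mɛzak] the final segment of 'house' alternates: [g] ~ [k].
But 'fire' keeps [g] in both environments ([nologɛ], [nolog]), so there is no rule changing /g/ to [k] in isolation.
Therefore /k/ is basic and [g] is derived by intervocalic voicing (voiceless stops become voiced between vowels).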